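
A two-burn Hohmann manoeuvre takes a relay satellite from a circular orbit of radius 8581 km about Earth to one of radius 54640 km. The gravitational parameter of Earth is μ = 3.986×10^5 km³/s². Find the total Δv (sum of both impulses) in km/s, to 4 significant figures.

Δv = 3.439 km/s

Transfer-ellipse semi-major axis a_t = (r₁ + r₂)/2 = (8581 + 54640)/2 = 31610.5 km.
Circular speed at r₁: v₁ = √(μ/r₁) = √(3.986×10^5/8581) = 6.816 km/s.
On the transfer ellipse at r₁, v² = μ(2/r − 1/a) gives v_p = √[μ(2/r₁ − 1/a_t)] = 8.961 km/s.
First burn Δv₁ = |v_p − v₁| = 2.145 km/s.
Circular speed at r₂: v₂ = √(μ/r₂) = 2.701 km/s.
Transfer-orbit speed at r₂: v_a = √[μ(2/r₂ − 1/a_t)] = 1.407 km/s.
Second burn Δv₂ = |v₂ − v_a| = 1.294 km/s.
Δv = Δv₁ + Δv₂ = 2.145 + 1.294 = 3.439 km/s.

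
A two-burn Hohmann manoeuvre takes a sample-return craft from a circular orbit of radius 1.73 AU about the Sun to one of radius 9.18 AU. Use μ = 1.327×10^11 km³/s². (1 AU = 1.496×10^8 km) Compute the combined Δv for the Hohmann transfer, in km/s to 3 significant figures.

Δv = 11.0 km/s

In km: r₁ = 1.73 × 1.496×10^8 = 2.58808×10^8 km; r₂ = 9.18 × 1.496×10^8 = 1.373328×10^9 km.
The Hohmann ellipse has a_t = (r₁ + r₂)/2 = 8.16068×10^8 km.
Circular speed at r₁: v₁ = √(μ/r₁) = √(1.327×10^11/2.58808×10^8) = 22.64366 km/s.
On the transfer ellipse at r₁, vis-viva gives v_p = √[μ(2/r₁ − 1/a_t)] = 29.37451 km/s.
First burn Δv₁ = |v_p − v₁| = 6.73085 km/s.
At r₂, v₂ = √(μ/r₂) = 9.82988 km/s.
Transfer-orbit speed at r₂: v_a = √[μ(2/r₂ − 1/a_t)] = 5.53572 km/s.
Second burn Δv₂ = |v₂ − v_a| = 4.29416 km/s.
Total Δv = Δv₁ + Δv₂ = 11.03 km/s.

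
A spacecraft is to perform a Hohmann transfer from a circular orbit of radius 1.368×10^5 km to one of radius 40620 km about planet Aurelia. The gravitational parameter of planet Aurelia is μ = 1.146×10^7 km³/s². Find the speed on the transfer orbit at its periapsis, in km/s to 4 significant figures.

The Hohmann ellipse has a_t = (r₁ + r₂)/2 = 88710 km.
The periapsis of the transfer ellipse is at r = 40620 km.
From the vis-viva equation, v = √[μ(2/r − 1/a_t)] = 20.86 km/s.

v = 20.86 km/s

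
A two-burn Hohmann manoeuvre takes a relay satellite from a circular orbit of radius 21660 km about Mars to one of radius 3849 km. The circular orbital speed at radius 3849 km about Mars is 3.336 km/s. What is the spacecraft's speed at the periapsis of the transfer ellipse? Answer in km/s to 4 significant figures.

v = 4.347 km/s

From the circular-orbit relation v² = μ/r at r = 3849 km: μ = v²r = (3.336)² × 3849 = 42835.1 km³/s².
Transfer-ellipse semi-major axis a_t = (r₁ + r₂)/2 = (21660 + 3849)/2 = 12754.5 km.
The periapsis of the transfer ellipse is at r = 3849 km.
Applying v² = μ(2/r − 1/a_t): v = 4.347 km/s.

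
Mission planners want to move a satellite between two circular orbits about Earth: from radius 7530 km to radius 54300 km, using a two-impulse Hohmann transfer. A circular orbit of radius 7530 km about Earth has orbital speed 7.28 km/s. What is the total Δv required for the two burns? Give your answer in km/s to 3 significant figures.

Δv = 3.74 km/s

From the circular-orbit relation v² = μ/r at r = 7530 km: μ = v²r = (7.28)² × 7530 = 3.99078×10^5 km³/s².
Transfer-ellipse semi-major axis a_t = (r₁ + r₂)/2 = (7530 + 54300)/2 = 30915 km.
Circular speed at r₁: v₁ = √(μ/r₁) = √(3.99078×10^5/7530) = 7.280 km/s.
Transfer-orbit speed at r₁ (v² = μ(2/r − 1/a)): v_p = √[μ(2/r₁ − 1/a_t)] = 9.648 km/s.
First burn Δv₁ = |v_p − v₁| = 2.368 km/s.
At r₂, v₂ = √(μ/r₂) = 2.711 km/s.
Transfer-orbit speed at r₂: v_a = √[μ(2/r₂ − 1/a_t)] = 1.338 km/s.
Second burn Δv₂ = |v₂ − v_a| = 1.373 km/s.
Δv = Δv₁ + Δv₂ = 2.368 + 1.373 = 3.741 km/s.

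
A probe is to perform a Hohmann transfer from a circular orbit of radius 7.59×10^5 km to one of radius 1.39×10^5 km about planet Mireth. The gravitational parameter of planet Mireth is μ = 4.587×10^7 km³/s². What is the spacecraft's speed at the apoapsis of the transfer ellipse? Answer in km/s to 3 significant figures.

Semi-major axis of the transfer orbit: a_t = (7.590×10^5 + 1.390×10^5)/2 = 4.490×10^5 km.
At apoapsis, r = 7.590×10^5 km.
From the vis-viva equation, v = √[μ(2/r − 1/a_t)] = 4.325 km/s.

v = 4.33 km/s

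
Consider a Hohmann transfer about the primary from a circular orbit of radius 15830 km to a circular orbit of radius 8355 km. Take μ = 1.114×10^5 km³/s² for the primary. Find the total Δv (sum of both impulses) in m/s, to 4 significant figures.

The Hohmann ellipse has a_t = (r₁ + r₂)/2 = 12092.5 km.
Circular speed at r₁: v₁ = √(μ/r₁) = √(1.114×10^5/15830) = 2.652786 km/s.
On the transfer ellipse at r₁, vis-viva gives v_a = √[μ(2/r₁ − 1/a_t)] = 2.205044 km/s.
First burn Δv₁ = |v_a − v₁| = 0.4477 km/s.
At r₂, v₂ = √(μ/r₂) = 3.65148 km/s.
Transfer-orbit speed at r₂: v_p = √[μ(2/r₂ − 1/a_t)] = 4.17784 km/s.
Second burn Δv₂ = |v₂ − v_p| = 0.5264 km/s.
Δv = Δv₁ + Δv₂ = 0.4477 + 0.5264 = 0.9741 km/s.

Δv = 974.1 m/s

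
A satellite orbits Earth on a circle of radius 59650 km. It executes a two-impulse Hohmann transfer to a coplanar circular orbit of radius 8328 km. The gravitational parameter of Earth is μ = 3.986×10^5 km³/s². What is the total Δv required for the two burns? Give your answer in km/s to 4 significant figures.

Δv = 3.552 km/s

The Hohmann ellipse has a_t = (r₁ + r₂)/2 = 33989 km.
Circular speed at r₁: v₁ = √(μ/r₁) = √(3.986×10^5/59650) = 2.585 km/s.
Transfer-orbit speed at r₁ (vis-viva): v_a = √[μ(2/r₁ − 1/a_t)] = 1.280 km/s.
First burn Δv₁ = |v_a − v₁| = 1.305 km/s.
At r₂, v₂ = √(μ/r₂) = 6.918 km/s.
Transfer-orbit speed at r₂: v_p = √[μ(2/r₂ − 1/a_t)] = 9.165 km/s.
Second burn Δv₂ = |v₂ − v_p| = 2.247 km/s.
Δv = Δv₁ + Δv₂ = 1.305 + 2.247 = 3.552 km/s.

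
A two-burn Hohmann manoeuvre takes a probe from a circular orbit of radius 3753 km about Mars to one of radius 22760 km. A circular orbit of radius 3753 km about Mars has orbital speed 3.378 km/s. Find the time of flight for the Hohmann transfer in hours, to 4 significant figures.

From the circular-orbit relation v² = μ/r at r = 3753 km: μ = v²r = (3.378)² × 3753 = 42825.0 km³/s².
The Hohmann ellipse has a_t = (r₁ + r₂)/2 = 13256.5 km.
Half the transfer-orbit period gives t = π√(a_t³/μ) = 23170 s.
Converting: 23170 s ÷ 3600 s/hour = 6.436 hours.

t = 6.436 hours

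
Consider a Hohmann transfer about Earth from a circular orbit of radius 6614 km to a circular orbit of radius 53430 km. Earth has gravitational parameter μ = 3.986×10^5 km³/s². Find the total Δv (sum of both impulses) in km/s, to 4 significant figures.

Semi-major axis of the transfer orbit: a_t = (6614 + 53430)/2 = 30022 km.
Circular speed at r₁: v₁ = √(μ/r₁) = √(3.986×10^5/6614) = 7.76312 km/s.
On the transfer ellipse at r₁, vis-viva equation gives v_p = √[μ(2/r₁ − 1/a_t)] = 10.3564 km/s.
First burn Δv₁ = |v_p − v₁| = 2.5933 km/s.
At r₂, v₂ = √(μ/r₂) = 2.7313 km/s.
Transfer-orbit speed at r₂: v_a = √[μ(2/r₂ − 1/a_t)] = 1.2820 km/s.
Second burn Δv₂ = |v₂ − v_a| = 1.4493 km/s.
Δv = Δv₁ + Δv₂ = 2.5933 + 1.4493 = 4.043 km/s.

Δv = 4.043 km/s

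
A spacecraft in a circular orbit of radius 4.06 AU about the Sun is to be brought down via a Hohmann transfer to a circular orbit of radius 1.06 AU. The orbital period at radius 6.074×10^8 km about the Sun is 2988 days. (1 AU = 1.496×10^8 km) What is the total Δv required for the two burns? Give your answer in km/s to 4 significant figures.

From Kepler's third law T² = 4π²r³/μ at r = 6.074×10^8 km, T = 2988 days = 2988 × 86400 s = 2.581632×10^8 s: μ = 4π²r³/T² = 1.32738×10^11 km³/s².
In km: r₁ = 4.06 × 1.496×10^8 = 6.07376×10^8 km; r₂ = 1.06 × 1.496×10^8 = 1.58576×10^8 km.
Semi-major axis of the transfer orbit: a_t = (6.07376×10^8 + 1.58576×10^8)/2 = 3.82976×10^8 km.
At r₁ the circular-orbit speed is v₁ = √(μ/r₁) = 14.7832 km/s.
On the transfer ellipse at r₁, vis-viva equation gives v_a = √[μ(2/r₁ − 1/a_t)] = 9.51266 km/s.
First burn Δv₁ = |v_a − v₁| = 5.271 km/s.
At r₂, v₂ = √(μ/r₂) = 28.932 km/s.
Transfer-orbit speed at r₂: v_p = √[μ(2/r₂ − 1/a_t)] = 36.435 km/s.
Second burn Δv₂ = |v₂ − v_p| = 7.503 km/s.
Δv = Δv₁ + Δv₂ = 5.271 + 7.503 = 12.77 km/s.

Δv = 12.77 km/s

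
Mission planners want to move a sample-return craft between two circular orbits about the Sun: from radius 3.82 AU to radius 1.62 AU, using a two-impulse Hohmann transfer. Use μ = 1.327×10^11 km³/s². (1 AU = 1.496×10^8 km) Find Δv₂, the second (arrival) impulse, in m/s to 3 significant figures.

Δv₂ = 4330 m/s

In km: r₁ = 3.82 × 1.496×10^8 = 5.71472×10^8 km; r₂ = 1.62 × 1.496×10^8 = 2.42352×10^8 km.
Transfer-ellipse semi-major axis a_t = (r₁ + r₂)/2 = (5.71472×10^8 + 2.42352×10^8)/2 = 4.06912×10^8 km.
Circular speed at r = 2.42352×10^8 km: v_c = √(μ/r) = 23.400 km/s.
Transfer-orbit speed at the same r (vis-viva, a = a_t): v_t = √[μ(2/r − 1/a_t)] = 27.731 km/s.
Δv₂ = |v_t − v_c| = |27.731 − 23.400| = 4.331 km/s.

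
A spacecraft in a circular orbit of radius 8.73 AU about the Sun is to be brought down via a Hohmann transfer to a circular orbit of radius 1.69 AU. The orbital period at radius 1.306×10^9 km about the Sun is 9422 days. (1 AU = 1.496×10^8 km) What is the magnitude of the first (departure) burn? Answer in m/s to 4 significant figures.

From Kepler's third law T² = 4π²r³/μ at r = 1.306×10^9 km, T = 9422 days = 9422 × 86400 s = 8.140608×10^8 s: μ = 4π²r³/T² = 1.32701×10^11 km³/s².
In km: r₁ = 8.73 × 1.496×10^8 = 1.306008×10^9 km; r₂ = 1.69 × 1.496×10^8 = 2.52824×10^8 km.
Semi-major axis of the transfer orbit: a_t = (1.306008×10^9 + 2.52824×10^8)/2 = 7.79416×10^8 km.
Circular speed at r = 1.306008×10^9 km: v_c = √(μ/r) = 10.08 km/s.
Transfer-orbit speed at the same r (vis-viva, a = a_t): v_t = √[μ(2/r − 1/a_t)] = 5.741 km/s.
Δv₁ = |v_t − v_c| = |5.741 − 10.08| = 4.339 km/s.

Δv₁ = 4339 m/s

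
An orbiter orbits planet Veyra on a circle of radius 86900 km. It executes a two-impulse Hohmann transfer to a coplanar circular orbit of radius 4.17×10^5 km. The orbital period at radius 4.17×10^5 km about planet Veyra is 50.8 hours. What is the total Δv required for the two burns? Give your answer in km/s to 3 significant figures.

From Kepler's third law T² = 4π²r³/μ at r = 4.17×10^5 km, T = 50.8 hours = 50.8 × 3600 s = 1.8288×10^5 s: μ = 4π²r³/T² = 8.55925×10^7 km³/s².
Transfer-ellipse semi-major axis a_t = (r₁ + r₂)/2 = (86900 + 4.170×10^5)/2 = 2.5195×10^5 km.
At r₁ the circular-orbit speed is v₁ = √(μ/r₁) = 31.3840 km/s.
Transfer-orbit speed at r₁ (v² = μ(2/r − 1/a)): v_p = √[μ(2/r₁ − 1/a_t)] = 40.3756 km/s.
First burn Δv₁ = |v_p − v₁| = 8.9916 km/s.
Circular speed at r₂: v₂ = √(μ/r₂) = 14.3268 km/s.
Transfer-orbit speed at r₂: v_a = √[μ(2/r₂ − 1/a_t)] = 8.41400 km/s.
Second burn Δv₂ = |v₂ − v_a| = 5.9128 km/s.
Total Δv = Δv₁ + Δv₂ = 14.90 km/s.

Δv = 14.9 km/s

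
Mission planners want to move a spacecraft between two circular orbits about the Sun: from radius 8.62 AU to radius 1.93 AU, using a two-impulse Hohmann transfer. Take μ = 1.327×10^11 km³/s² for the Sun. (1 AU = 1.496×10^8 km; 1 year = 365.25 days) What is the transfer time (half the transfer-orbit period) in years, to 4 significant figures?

In km: r₁ = 8.62 × 1.496×10^8 = 1.289552×10^9 km; r₂ = 1.93 × 1.496×10^8 = 2.88728×10^8 km.
Semi-major axis of the transfer orbit: a_t = (1.289552×10^9 + 2.88728×10^8)/2 = 7.8914×10^8 km.
Half the transfer-orbit period gives t = π√(a_t³/μ) = 1.9118×10^8 s.
Converting: 1.9118×10^8 s ÷ 3.15576×10^7 s/year (365.25 × 86400) = 6.058 years.

t = 6.058 years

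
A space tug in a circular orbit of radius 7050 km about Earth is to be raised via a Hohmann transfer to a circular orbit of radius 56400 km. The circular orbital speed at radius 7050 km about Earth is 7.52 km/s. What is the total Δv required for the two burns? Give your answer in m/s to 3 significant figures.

From the circular-orbit relation v² = μ/r at r = 7050 km: μ = v²r = (7.52)² × 7050 = 3.98680×10^5 km³/s².
The Hohmann ellipse has a_t = (r₁ + r₂)/2 = 31725 km.
Circular speed at r₁: v₁ = √(μ/r₁) = √(3.98680×10^5/7050) = 7.5200 km/s.
On the transfer ellipse at r₁, vis-viva gives v_p = √[μ(2/r₁ − 1/a_t)] = 10.027 km/s.
First burn Δv₁ = |v_p − v₁| = 2.507 km/s.
Circular speed at r₂: v₂ = √(μ/r₂) = 2.6587 km/s.
Transfer-orbit speed at r₂: v_a = √[μ(2/r₂ − 1/a_t)] = 1.2533 km/s.
Second burn Δv₂ = |v₂ − v_a| = 1.405 km/s.
Total Δv = Δv₁ + Δv₂ = 3.912 km/s.

Δv = 3910 m/s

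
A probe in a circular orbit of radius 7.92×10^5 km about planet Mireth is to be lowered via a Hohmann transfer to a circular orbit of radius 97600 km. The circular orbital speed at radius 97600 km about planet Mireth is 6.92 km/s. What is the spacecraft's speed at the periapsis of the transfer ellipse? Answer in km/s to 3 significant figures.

v = 9.23 km/s

From the circular-orbit relation v² = μ/r at r = 97600 km: μ = v²r = (6.92)² × 97600 = 4.67371×10^6 km³/s².
Transfer-ellipse semi-major axis a_t = (r₁ + r₂)/2 = (7.920×10^5 + 97600)/2 = 4.448×10^5 km.
At periapsis, r = 97600 km.
From the vis-viva equation, v = √[μ(2/r − 1/a_t)] = 9.234 km/s.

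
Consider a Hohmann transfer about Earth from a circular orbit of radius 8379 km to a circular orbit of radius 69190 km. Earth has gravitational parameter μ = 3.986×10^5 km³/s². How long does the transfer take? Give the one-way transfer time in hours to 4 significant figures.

t = 10.56 hours

Transfer-ellipse semi-major axis a_t = (r₁ + r₂)/2 = (8379 + 69190)/2 = 38784.5 km.
Transfer time t = π√(a_t³/μ) = π√((38784.5)³ / 3.986×10^5) = 38010 s.
Converting: 38010 s ÷ 3600 s/hour = 10.56 hours.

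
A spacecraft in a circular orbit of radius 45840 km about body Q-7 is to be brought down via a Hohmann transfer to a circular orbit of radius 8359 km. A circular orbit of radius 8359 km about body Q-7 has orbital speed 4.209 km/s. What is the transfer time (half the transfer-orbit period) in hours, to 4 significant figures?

t = 10.12 hours

From the circular-orbit relation v² = μ/r at r = 8359 km: μ = v²r = (4.209)² × 8359 = 1.48085×10^5 km³/s².
Transfer-ellipse semi-major axis a_t = (r₁ + r₂)/2 = (45840 + 8359)/2 = 27099.5 km.
Transfer time t = π√(a_t³/μ) = π√((27099.5)³ / 1.48085×10^5) = 36420 s.
Converting: 36420 s ÷ 3600 s/hour = 10.12 hours.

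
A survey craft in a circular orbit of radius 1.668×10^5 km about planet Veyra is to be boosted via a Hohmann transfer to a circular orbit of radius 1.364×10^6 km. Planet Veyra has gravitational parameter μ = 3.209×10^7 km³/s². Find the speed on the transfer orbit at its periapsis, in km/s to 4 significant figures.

Semi-major axis of the transfer orbit: a_t = (1.668×10^5 + 1.364×10^6)/2 = 7.654×10^5 km.
The periapsis of the transfer ellipse is at r = 1.668×10^5 km.
Vis-viva: v = √[μ(2/r − 1/a_t)] = √[3.209×10^7 × (2/1.668×10^5 − 1/7.654×10^5)] = 18.52 km/s.

v = 18.52 km/s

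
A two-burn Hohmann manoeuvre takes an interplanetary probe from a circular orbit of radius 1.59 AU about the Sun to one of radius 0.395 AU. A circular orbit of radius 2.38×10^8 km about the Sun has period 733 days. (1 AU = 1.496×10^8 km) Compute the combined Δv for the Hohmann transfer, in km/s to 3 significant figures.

From Kepler's third law T² = 4π²r³/μ at r = 2.38×10^8 km, T = 733 days = 733 × 86400 s = 6.33312×10^7 s: μ = 4π²r³/T² = 1.32695×10^11 km³/s².
In km: r₁ = 1.59 × 1.496×10^8 = 2.37864×10^8 km; r₂ = 0.395 × 1.496×10^8 = 5.9092×10^7 km.
Semi-major axis of the transfer orbit: a_t = (2.37864×10^8 + 5.9092×10^7)/2 = 1.48478×10^8 km.
Circular speed at r₁: v₁ = √(μ/r₁) = √(1.32695×10^11/2.37864×10^8) = 23.619 km/s.
Transfer-orbit speed at r₁ (v² = μ(2/r − 1/a)): v_a = √[μ(2/r₁ − 1/a_t)] = 14.900 km/s.
First burn Δv₁ = |v_a − v₁| = 8.719 km/s.
Circular speed at r₂: v₂ = √(μ/r₂) = 47.39 km/s.
Transfer-orbit speed at r₂: v_p = √[μ(2/r₂ − 1/a_t)] = 59.98 km/s.
Second burn Δv₂ = |v₂ − v_p| = 12.59 km/s.
Total Δv = Δv₁ + Δv₂ = 21.31 km/s.

Δv = 21.3 km/s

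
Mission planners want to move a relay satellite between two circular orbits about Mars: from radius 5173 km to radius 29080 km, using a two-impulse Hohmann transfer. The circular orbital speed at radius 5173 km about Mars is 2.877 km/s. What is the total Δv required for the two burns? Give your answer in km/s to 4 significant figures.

From the circular-orbit relation v² = μ/r at r = 5173 km: μ = v²r = (2.877)² × 5173 = 42817.6 km³/s².
Semi-major axis of the transfer orbit: a_t = (5173 + 29080)/2 = 17126.5 km.
At r₁ the circular-orbit speed is v₁ = √(μ/r₁) = 2.8770 km/s.
Transfer-orbit speed at r₁ (vis-viva): v_p = √[μ(2/r₁ − 1/a_t)] = 3.7489 km/s.
First burn Δv₁ = |v_p − v₁| = 0.8719 km/s.
At r₂, v₂ = √(μ/r₂) = 1.2134 km/s.
Transfer-orbit speed at r₂: v_a = √[μ(2/r₂ − 1/a_t)] = 0.66688 km/s.
Second burn Δv₂ = |v₂ − v_a| = 0.5465 km/s.
Δv = Δv₁ + Δv₂ = 0.8719 + 0.5465 = 1.418 km/s.

Δv = 1.418 km/s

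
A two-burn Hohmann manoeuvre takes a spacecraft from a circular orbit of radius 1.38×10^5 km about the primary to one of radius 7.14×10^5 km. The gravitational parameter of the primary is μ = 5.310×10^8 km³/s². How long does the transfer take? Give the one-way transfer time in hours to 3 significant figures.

Semi-major axis of the transfer orbit: a_t = (1.380×10^5 + 7.140×10^5)/2 = 4.260×10^5 km.
Half the transfer-orbit period gives t = π√(a_t³/μ) = 37910 s.
Converting: 37910 s ÷ 3600 s/hour = 10.5 hours.

t = 10.5 hours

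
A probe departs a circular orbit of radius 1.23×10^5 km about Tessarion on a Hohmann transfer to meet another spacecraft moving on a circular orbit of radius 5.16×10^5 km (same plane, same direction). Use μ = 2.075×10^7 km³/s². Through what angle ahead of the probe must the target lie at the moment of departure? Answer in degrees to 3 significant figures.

Semi-major axis of the transfer orbit: a_t = (1.230×10^5 + 5.160×10^5)/2 = 3.195×10^5 km.
The half-period of the transfer ellipse is t = π√(a_t³/μ) = 1.2455×10^5 s.
Target angular speed ω₂ = √(μ/r₂³) = 1.2290×10^-5 rad/s.
Angle swept by the target during transfer: ω₂·t = 1.5307 rad = 87.70°.
The probe traverses 180° on the transfer ellipse, so the target must lead by 180° − 87.70° = 92.3°.

φ = 92.3°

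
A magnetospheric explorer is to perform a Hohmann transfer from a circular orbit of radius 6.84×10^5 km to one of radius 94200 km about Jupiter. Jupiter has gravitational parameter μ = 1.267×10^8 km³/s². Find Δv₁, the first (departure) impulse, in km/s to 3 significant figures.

Δv₁ = 6.91 km/s

The Hohmann ellipse has a_t = (r₁ + r₂)/2 = 3.891×10^5 km.
On the circular orbit at r = 6.840×10^5 km, v_c = √(μ/r) = 13.61 km/s.
Transfer-orbit speed at the same r (vis-viva, a = a_t): v_t = √[μ(2/r − 1/a_t)] = 6.697 km/s.
Δv₁ = |v_t − v_c| = |6.697 − 13.61| = 6.913 km/s.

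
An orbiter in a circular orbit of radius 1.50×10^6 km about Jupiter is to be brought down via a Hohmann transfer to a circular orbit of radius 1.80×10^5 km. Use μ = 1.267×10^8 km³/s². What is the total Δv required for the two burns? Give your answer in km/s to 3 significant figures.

Δv = 13.9 km/s

Transfer-ellipse semi-major axis a_t = (r₁ + r₂)/2 = (1.500×10^6 + 1.800×10^5)/2 = 8.400×10^5 km.
Circular speed at r₁: v₁ = √(μ/r₁) = √(1.267×10^8/1.500×10^6) = 9.1906 km/s.
Transfer-orbit speed at r₁ (vis-viva equation): v_a = √[μ(2/r₁ − 1/a_t)] = 4.2544 km/s.
First burn Δv₁ = |v_a − v₁| = 4.936 km/s.
Circular speed at r₂: v₂ = √(μ/r₂) = 26.53090 km/s.
Transfer-orbit speed at r₂: v_p = √[μ(2/r₂ − 1/a_t)] = 35.45341 km/s.
Second burn Δv₂ = |v₂ − v_p| = 8.923 km/s.
Δv = Δv₁ + Δv₂ = 4.936 + 8.923 = 13.86 km/s.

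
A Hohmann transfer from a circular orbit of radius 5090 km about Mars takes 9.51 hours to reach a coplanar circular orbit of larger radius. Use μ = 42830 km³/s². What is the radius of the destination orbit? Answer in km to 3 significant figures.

r₂ = 29300 km

Transfer time t = 9.51 hours = 34236 s, and t = π√(a_t³/μ).
So a_t = (μ t²/π²)^(1/3) = (42830 × (34236)² / π²)^(1/3) = 17198 km.
Since a_t = (r₁ + r₂)/2, r₂ = 2a_t − r₁ = 2×17198 − 5090 = 29306 km.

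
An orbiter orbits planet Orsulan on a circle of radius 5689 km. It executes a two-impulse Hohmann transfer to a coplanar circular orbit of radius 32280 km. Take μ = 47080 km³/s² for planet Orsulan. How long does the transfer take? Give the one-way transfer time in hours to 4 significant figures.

t = 10.52 hours

Semi-major axis of the transfer orbit: a_t = (5689 + 32280)/2 = 18984.5 km.
Half the transfer-orbit period gives t = π√(a_t³/μ) = 37870 s.
Converting: 37870 s ÷ 3600 s/hour = 10.52 hours.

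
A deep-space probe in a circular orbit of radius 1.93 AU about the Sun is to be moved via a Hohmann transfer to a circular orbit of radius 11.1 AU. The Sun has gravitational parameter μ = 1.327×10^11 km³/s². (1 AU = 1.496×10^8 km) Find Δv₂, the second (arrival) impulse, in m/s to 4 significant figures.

In km: r₁ = 1.93 × 1.496×10^8 = 2.88728×10^8 km; r₂ = 11.1 × 1.496×10^8 = 1.66056×10^9 km.
Semi-major axis of the transfer orbit: a_t = (2.88728×10^8 + 1.66056×10^9)/2 = 9.74644×10^8 km.
On the circular orbit at r = 1.66056×10^9 km, v_c = √(μ/r) = 8.9394 km/s.
Vis-viva on the transfer ellipse at r = 1.66056×10^9 km gives v_t = √[μ(2/r − 1/a_t)] = 4.8655 km/s.
Δv₂ = |v_t − v_c| = |4.8655 − 8.9394| = 4.074 km/s.

Δv₂ = 4074 m/s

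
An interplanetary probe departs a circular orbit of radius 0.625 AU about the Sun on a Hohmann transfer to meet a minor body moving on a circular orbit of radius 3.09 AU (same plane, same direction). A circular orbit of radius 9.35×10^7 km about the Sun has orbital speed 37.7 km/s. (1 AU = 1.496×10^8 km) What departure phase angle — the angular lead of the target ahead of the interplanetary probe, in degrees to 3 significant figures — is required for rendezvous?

φ = 96.1°

From the circular-orbit relation v² = μ/r at r = 9.35×10^7 km: μ = v²r = (37.7)² × 9.35×10^7 = 1.32891×10^11 km³/s².
In km: r₁ = 0.625 × 1.496×10^8 = 9.350×10^7 km; r₂ = 3.09 × 1.496×10^8 = 4.62264×10^8 km.
Transfer-ellipse semi-major axis a_t = (r₁ + r₂)/2 = (9.350×10^7 + 4.62264×10^8)/2 = 2.77882×10^8 km.
The half-period of the transfer ellipse is t = π√(a_t³/μ) = 3.9920×10^7 s.
Target angular speed ω₂ = √(μ/r₂³) = 3.6679×10^-8 rad/s.
Angle swept by the target during transfer: ω₂·t = 1.4642 rad = 83.89°.
Arrival is 180° from departure on the ellipse, so φ = 180° − 83.89° = 96.1°.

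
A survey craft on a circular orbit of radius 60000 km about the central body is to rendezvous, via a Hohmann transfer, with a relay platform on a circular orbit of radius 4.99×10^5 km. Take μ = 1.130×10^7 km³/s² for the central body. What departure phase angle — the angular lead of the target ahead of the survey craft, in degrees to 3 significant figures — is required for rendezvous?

The Hohmann ellipse has a_t = (r₁ + r₂)/2 = 2.795×10^5 km.
The half-period of the transfer ellipse is t = π√(a_t³/μ) = 1.381×10^5 s.
The target's mean motion on its circular orbit is ω₂ = √(μ/r₂³) = 9.536×10^-6 rad/s.
Angle swept by the target during transfer: ω₂·t = 1.317 rad = 75.46°.
The survey craft traverses 180° on the transfer ellipse, so the target must lead by 180° − 75.46° = 105°.

φ = 105°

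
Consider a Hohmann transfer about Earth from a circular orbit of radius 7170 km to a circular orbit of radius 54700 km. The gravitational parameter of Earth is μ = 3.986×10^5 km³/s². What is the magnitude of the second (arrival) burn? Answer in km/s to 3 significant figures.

Δv₂ = 1.40 km/s

Semi-major axis of the transfer orbit: a_t = (7170 + 54700)/2 = 30935 km.
On the circular orbit at r = 54700 km, v_c = √(μ/r) = 2.6994 km/s.
Vis-viva on the transfer ellipse at r = 54700 km gives v_t = √[μ(2/r − 1/a_t)] = 1.2996 km/s.
Δv₂ = |v_t − v_c| = |1.2996 − 2.6994| = 1.400 km/s.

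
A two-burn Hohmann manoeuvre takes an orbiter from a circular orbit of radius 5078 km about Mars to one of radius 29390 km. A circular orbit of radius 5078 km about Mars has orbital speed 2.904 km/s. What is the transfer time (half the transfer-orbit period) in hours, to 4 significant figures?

From the circular-orbit relation v² = μ/r at r = 5078 km: μ = v²r = (2.904)² × 5078 = 42823.9 km³/s².
The Hohmann ellipse has a_t = (r₁ + r₂)/2 = 17234 km.
Half the transfer-orbit period gives t = π√(a_t³/μ) = 34347 s.
Converting: 34347 s ÷ 3600 s/hour = 9.541 hours.

t = 9.541 hours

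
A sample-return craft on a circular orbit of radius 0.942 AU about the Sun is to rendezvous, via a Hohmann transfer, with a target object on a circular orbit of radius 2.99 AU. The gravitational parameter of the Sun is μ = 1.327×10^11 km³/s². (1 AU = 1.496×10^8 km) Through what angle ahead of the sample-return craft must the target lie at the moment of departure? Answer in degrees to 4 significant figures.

In km: r₁ = 0.942 × 1.496×10^8 = 1.409232×10^8 km; r₂ = 2.99 × 1.496×10^8 = 4.47304×10^8 km.
The Hohmann ellipse has a_t = (r₁ + r₂)/2 = 2.941136×10^8 km.
Transfer time t = π√(a_t³/μ) = 4.350×10^7 s.
The target's mean motion on its circular orbit is ω₂ = √(μ/r₂³) = 3.851×10^-8 rad/s.
Angle swept by the target during transfer: ω₂·t = 1.675 rad = 95.97°.
Arrival is 180° from departure on the ellipse, so φ = 180° − 95.97° = 84.03°.

φ = 84.03°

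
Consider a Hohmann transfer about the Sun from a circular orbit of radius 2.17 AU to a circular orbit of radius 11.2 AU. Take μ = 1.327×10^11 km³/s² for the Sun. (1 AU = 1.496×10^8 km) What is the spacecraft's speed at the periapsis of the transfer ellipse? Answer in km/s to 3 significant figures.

v = 26.2 km/s

In km: r₁ = 2.17 × 1.496×10^8 = 3.24632×10^8 km; r₂ = 11.2 × 1.496×10^8 = 1.67552×10^9 km.
Semi-major axis of the transfer orbit: a_t = (3.24632×10^8 + 1.67552×10^9)/2 = 1.000076×10^9 km.
At periapsis, r = 3.24632×10^8 km.
From the vis-viva equation, v = √[μ(2/r − 1/a_t)] = 26.17 km/s.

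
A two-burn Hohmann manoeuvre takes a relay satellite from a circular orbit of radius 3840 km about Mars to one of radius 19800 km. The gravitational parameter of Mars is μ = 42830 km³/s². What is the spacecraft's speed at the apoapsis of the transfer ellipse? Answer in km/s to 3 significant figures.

v = 0.838 km/s

The Hohmann ellipse has a_t = (r₁ + r₂)/2 = 11820 km.
At apoapsis, r = 19800 km.
Vis-viva: v = √[μ(2/r − 1/a_t)] = √[42830 × (2/19800 − 1/11820)] = 0.8383 km/s.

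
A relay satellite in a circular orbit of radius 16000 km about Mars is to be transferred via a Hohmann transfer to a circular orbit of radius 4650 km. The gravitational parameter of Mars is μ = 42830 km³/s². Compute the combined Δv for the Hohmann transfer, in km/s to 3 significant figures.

The Hohmann ellipse has a_t = (r₁ + r₂)/2 = 10325 km.
At r₁ the circular-orbit speed is v₁ = √(μ/r₁) = 1.6361 km/s.
On the transfer ellipse at r₁, vis-viva gives v_a = √[μ(2/r₁ − 1/a_t)] = 1.0980 km/s.
First burn Δv₁ = |v_a − v₁| = 0.5381 km/s.
At r₂, v₂ = √(μ/r₂) = 3.0349 km/s.
Transfer-orbit speed at r₂: v_p = √[μ(2/r₂ − 1/a_t)] = 3.7780 km/s.
Second burn Δv₂ = |v₂ − v_p| = 0.7431 km/s.
Total Δv = Δv₁ + Δv₂ = 1.281 km/s.

Δv = 1.28 km/s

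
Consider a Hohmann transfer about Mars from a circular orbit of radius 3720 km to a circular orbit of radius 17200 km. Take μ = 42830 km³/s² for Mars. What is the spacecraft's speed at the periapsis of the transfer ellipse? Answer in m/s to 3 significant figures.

Semi-major axis of the transfer orbit: a_t = (3720 + 17200)/2 = 10460 km.
The periapsis of the transfer ellipse is at r = 3720 km.
From the vis-viva equation, v = √[μ(2/r − 1/a_t)] = 4.351 km/s.

v = 4350 m/s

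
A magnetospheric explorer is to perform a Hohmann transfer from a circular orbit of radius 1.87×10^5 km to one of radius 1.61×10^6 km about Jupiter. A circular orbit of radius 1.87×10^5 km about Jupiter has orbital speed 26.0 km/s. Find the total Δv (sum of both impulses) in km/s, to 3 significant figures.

Δv = 13.6 km/s

From the circular-orbit relation v² = μ/r at r = 1.87×10^5 km: μ = v²r = (26.0)² × 1.87×10^5 = 1.26412×10^8 km³/s².
The Hohmann ellipse has a_t = (r₁ + r₂)/2 = 8.985×10^5 km.
At r₁ the circular-orbit speed is v₁ = √(μ/r₁) = 26.000 km/s.
Transfer-orbit speed at r₁ (vis-viva): v_p = √[μ(2/r₁ − 1/a_t)] = 34.804 km/s.
First burn Δv₁ = |v_p − v₁| = 8.804 km/s.
At r₂, v₂ = √(μ/r₂) = 8.861 km/s.
Transfer-orbit speed at r₂: v_a = √[μ(2/r₂ − 1/a_t)] = 4.042 km/s.
Second burn Δv₂ = |v₂ − v_a| = 4.819 km/s.
Δv = Δv₁ + Δv₂ = 8.804 + 4.819 = 13.62 km/s.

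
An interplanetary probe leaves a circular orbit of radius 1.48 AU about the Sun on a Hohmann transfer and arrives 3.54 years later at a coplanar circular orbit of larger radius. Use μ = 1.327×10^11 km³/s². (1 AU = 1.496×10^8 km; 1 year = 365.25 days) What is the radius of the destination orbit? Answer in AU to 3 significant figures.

In km: r₁ = 1.48 × 1.496×10^8 = 2.21408×10^8 km.
Transfer time t = 3.54 years × 365.25 × 86400 s = 1.11713904×10^8 s, and t = π√(a_t³/μ).
So a_t = (μ t²/π²)^(1/3) = (1.327×10^11 × (1.11713904×10^8)² / π²)^(1/3) = 5.5156×10^8 km.
Since a_t = (r₁ + r₂)/2, r₂ = 2a_t − r₁ = 2×5.5156×10^8 − 2.21408×10^8 = 8.81712×10^8 km.
In AU: r₂ = 8.81712×10^8 / 1.496×10^8 = 5.89 AU.

r₂ = 5.89 AU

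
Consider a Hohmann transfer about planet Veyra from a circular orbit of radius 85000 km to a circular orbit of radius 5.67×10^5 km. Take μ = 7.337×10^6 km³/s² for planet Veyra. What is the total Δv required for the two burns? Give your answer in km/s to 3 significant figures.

The Hohmann ellipse has a_t = (r₁ + r₂)/2 = 3.260×10^5 km.
At r₁ the circular-orbit speed is v₁ = √(μ/r₁) = 9.2907 km/s.
Transfer-orbit speed at r₁ (v² = μ(2/r − 1/a)): v_p = √[μ(2/r₁ − 1/a_t)] = 12.253 km/s.
First burn Δv₁ = |v_p − v₁| = 2.962 km/s.
At r₂, v₂ = √(μ/r₂) = 3.597 km/s.
Transfer-orbit speed at r₂: v_a = √[μ(2/r₂ − 1/a_t)] = 1.837 km/s.
Second burn Δv₂ = |v₂ − v_a| = 1.760 km/s.
Δv = Δv₁ + Δv₂ = 2.962 + 1.760 = 4.722 km/s.

Δv = 4.72 km/s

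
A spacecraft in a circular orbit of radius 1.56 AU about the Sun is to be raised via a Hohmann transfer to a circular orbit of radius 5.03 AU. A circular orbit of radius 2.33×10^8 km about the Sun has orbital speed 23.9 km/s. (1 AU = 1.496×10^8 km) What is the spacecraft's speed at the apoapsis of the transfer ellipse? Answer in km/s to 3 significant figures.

v = 9.15 km/s

From the circular-orbit relation v² = μ/r at r = 2.33×10^8 km: μ = v²r = (23.9)² × 2.33×10^8 = 1.33092×10^11 km³/s².
In km: r₁ = 1.56 × 1.496×10^8 = 2.33376×10^8 km; r₂ = 5.03 × 1.496×10^8 = 7.52488×10^8 km.
Semi-major axis of the transfer orbit: a_t = (2.33376×10^8 + 7.52488×10^8)/2 = 4.92932×10^8 km.
At apoapsis, r = 7.52488×10^8 km.
Applying v² = μ(2/r − 1/a_t): v = 9.151 km/s.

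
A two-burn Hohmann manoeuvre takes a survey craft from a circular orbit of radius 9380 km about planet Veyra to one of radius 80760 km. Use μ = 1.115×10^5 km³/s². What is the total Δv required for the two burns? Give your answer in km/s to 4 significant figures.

Semi-major axis of the transfer orbit: a_t = (9380 + 80760)/2 = 45070 km.
Circular speed at r₁: v₁ = √(μ/r₁) = √(1.115×10^5/9380) = 3.448 km/s.
Transfer-orbit speed at r₁ (vis-viva): v_p = √[μ(2/r₁ − 1/a_t)] = 4.615 km/s.
First burn Δv₁ = |v_p − v₁| = 1.167 km/s.
Circular speed at r₂: v₂ = √(μ/r₂) = 1.175 km/s.
Transfer-orbit speed at r₂: v_a = √[μ(2/r₂ − 1/a_t)] = 0.5360 km/s.
Second burn Δv₂ = |v₂ − v_a| = 0.6390 km/s.
Δv = Δv₁ + Δv₂ = 1.167 + 0.6390 = 1.806 km/s.

Δv = 1.806 km/s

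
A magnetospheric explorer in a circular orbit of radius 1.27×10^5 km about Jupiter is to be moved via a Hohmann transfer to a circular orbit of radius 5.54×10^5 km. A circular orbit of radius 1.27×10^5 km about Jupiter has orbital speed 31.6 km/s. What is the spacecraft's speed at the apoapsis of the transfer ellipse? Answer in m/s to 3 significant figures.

From the circular-orbit relation v² = μ/r at r = 1.27×10^5 km: μ = v²r = (31.6)² × 1.27×10^5 = 1.26817×10^8 km³/s².
The Hohmann ellipse has a_t = (r₁ + r₂)/2 = 3.405×10^5 km.
At apoapsis, r = 5.540×10^5 km.
Applying v² = μ(2/r − 1/a_t): v = 9.240 km/s.

v = 9240 m/s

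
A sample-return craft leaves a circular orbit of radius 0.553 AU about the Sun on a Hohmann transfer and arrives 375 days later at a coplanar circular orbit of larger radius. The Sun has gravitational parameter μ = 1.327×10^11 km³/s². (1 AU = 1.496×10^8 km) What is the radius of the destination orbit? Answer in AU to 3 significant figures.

r₂ = 2.68 AU

In km: r₁ = 0.553 × 1.496×10^8 = 8.27288×10^7 km.
Transfer time t = 375 days = 3.240×10^7 s, and t = π√(a_t³/μ).
So a_t = (μ t²/π²)^(1/3) = (1.327×10^11 × (3.240×10^7)² / π²)^(1/3) = 2.4167×10^8 km.
Since a_t = (r₁ + r₂)/2, r₂ = 2a_t − r₁ = 2×2.4167×10^8 − 8.27288×10^7 = 4.006112×10^8 km.
In AU: r₂ = 4.006112×10^8 / 1.496×10^8 = 2.68 AU.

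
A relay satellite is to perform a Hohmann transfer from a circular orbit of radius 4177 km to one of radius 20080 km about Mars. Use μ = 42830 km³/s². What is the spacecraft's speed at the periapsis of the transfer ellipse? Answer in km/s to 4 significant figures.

Semi-major axis of the transfer orbit: a_t = (4177 + 20080)/2 = 12128.5 km.
At periapsis, r = 4177 km.
Vis-viva: v = √[μ(2/r − 1/a_t)] = √[42830 × (2/4177 − 1/12128.5)] = 4.120 km/s.

v = 4.120 km/s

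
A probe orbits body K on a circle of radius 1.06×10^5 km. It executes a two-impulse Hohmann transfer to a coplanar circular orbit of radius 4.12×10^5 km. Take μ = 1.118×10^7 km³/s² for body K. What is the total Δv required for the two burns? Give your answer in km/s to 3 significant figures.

Δv = 4.56 km/s

The Hohmann ellipse has a_t = (r₁ + r₂)/2 = 2.590×10^5 km.
Circular speed at r₁: v₁ = √(μ/r₁) = √(1.118×10^7/1.060×10^5) = 10.270 km/s.
On the transfer ellipse at r₁, vis-viva equation gives v_p = √[μ(2/r₁ − 1/a_t)] = 12.953 km/s.
First burn Δv₁ = |v_p − v₁| = 2.683 km/s.
Circular speed at r₂: v₂ = √(μ/r₂) = 5.2092 km/s.
Transfer-orbit speed at r₂: v_a = √[μ(2/r₂ − 1/a_t)] = 3.3325 km/s.
Second burn Δv₂ = |v₂ − v_a| = 1.877 km/s.
Total Δv = Δv₁ + Δv₂ = 4.560 km/s.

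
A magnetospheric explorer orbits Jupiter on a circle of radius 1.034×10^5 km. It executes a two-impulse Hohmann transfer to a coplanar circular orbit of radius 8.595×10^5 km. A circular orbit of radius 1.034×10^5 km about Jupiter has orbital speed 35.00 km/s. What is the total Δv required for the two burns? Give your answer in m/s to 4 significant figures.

Δv = 18280 m/s

From the circular-orbit relation v² = μ/r at r = 1.034×10^5 km: μ = v²r = (35.00)² × 1.034×10^5 = 1.26665×10^8 km³/s².
Transfer-ellipse semi-major axis a_t = (r₁ + r₂)/2 = (1.034×10^5 + 8.595×10^5)/2 = 4.8145×10^5 km.
At r₁ the circular-orbit speed is v₁ = √(μ/r₁) = 35.000 km/s.
On the transfer ellipse at r₁, v² = μ(2/r − 1/a) gives v_p = √[μ(2/r₁ − 1/a_t)] = 46.764 km/s.
First burn Δv₁ = |v_p − v₁| = 11.764 km/s.
Circular speed at r₂: v₂ = √(μ/r₂) = 12.13963 km/s.
Transfer-orbit speed at r₂: v_a = √[μ(2/r₂ − 1/a_t)] = 5.625875 km/s.
Second burn Δv₂ = |v₂ − v_a| = 6.5138 km/s.
Δv = Δv₁ + Δv₂ = 11.764 + 6.5138 = 18.28 km/s.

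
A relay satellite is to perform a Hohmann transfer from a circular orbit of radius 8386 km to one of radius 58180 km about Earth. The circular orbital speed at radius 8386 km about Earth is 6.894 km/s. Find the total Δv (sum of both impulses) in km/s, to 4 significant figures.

Δv = 3.524 km/s

From the circular-orbit relation v² = μ/r at r = 8386 km: μ = v²r = (6.894)² × 8386 = 3.98563×10^5 km³/s².
The Hohmann ellipse has a_t = (r₁ + r₂)/2 = 33283 km.
Circular speed at r₁: v₁ = √(μ/r₁) = √(3.98563×10^5/8386) = 6.8940 km/s.
On the transfer ellipse at r₁, v² = μ(2/r − 1/a) gives v_p = √[μ(2/r₁ − 1/a_t)] = 9.1148 km/s.
First burn Δv₁ = |v_p − v₁| = 2.2208 km/s.
At r₂, v₂ = √(μ/r₂) = 2.6174 km/s.
Transfer-orbit speed at r₂: v_a = √[μ(2/r₂ − 1/a_t)] = 1.3138 km/s.
Second burn Δv₂ = |v₂ − v_a| = 1.3036 km/s.
Δv = Δv₁ + Δv₂ = 2.2208 + 1.3036 = 3.524 km/s.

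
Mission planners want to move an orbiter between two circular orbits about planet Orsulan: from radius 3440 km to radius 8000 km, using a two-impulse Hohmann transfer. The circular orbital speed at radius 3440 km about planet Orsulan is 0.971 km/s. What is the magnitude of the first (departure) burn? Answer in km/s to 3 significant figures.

Δv₁ = 0.177 km/s

From the circular-orbit relation v² = μ/r at r = 3440 km: μ = v²r = (0.971)² × 3440 = 3243.37 km³/s².
Transfer-ellipse semi-major axis a_t = (r₁ + r₂)/2 = (3440 + 8000)/2 = 5720 km.
Circular speed at r = 3440 km: v_c = √(μ/r) = 0.97100 km/s.
Transfer-orbit speed at the same r (vis-viva, a = a_t): v_t = √[μ(2/r − 1/a_t)] = 1.1483 km/s.
Δv₁ = |v_t − v_c| = |1.1483 − 0.97100| = 0.1773 km/s.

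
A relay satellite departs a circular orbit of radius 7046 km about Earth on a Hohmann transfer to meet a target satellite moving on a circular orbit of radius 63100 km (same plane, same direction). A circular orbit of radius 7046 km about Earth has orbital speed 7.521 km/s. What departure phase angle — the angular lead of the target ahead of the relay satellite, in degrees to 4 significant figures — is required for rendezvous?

From the circular-orbit relation v² = μ/r at r = 7046 km: μ = v²r = (7.521)² × 7046 = 3.98560×10^5 km³/s².
The Hohmann ellipse has a_t = (r₁ + r₂)/2 = 35073 km.
Transfer time t = π√(a_t³/μ) = 32686 s.
The target's mean motion on its circular orbit is ω₂ = √(μ/r₂³) = 3.9829×10^-5 rad/s.
Angle swept by the target during transfer: ω₂·t = 1.3019 rad = 74.59°.
Arrival is 180° from departure on the ellipse, so φ = 180° − 74.59° = 105.4°.

φ = 105.4°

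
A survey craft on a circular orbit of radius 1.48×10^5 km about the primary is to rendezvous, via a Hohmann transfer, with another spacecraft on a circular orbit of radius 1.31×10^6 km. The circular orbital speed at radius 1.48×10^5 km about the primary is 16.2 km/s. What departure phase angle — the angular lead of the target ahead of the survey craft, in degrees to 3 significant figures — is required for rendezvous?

φ = 105°

From the circular-orbit relation v² = μ/r at r = 1.48×10^5 km: μ = v²r = (16.2)² × 1.48×10^5 = 3.88411×10^7 km³/s².
Transfer-ellipse semi-major axis a_t = (r₁ + r₂)/2 = (1.480×10^5 + 1.310×10^6)/2 = 7.290×10^5 km.
Transfer time t = π√(a_t³/μ) = 3.1376×10^5 s.
Target angular speed ω₂ = √(μ/r₂³) = 4.1566×10^-6 rad/s.
Angle swept by the target during transfer: ω₂·t = 1.30417 rad = 74.72°.
The survey craft traverses 180° on the transfer ellipse, so the target must lead by 180° − 74.72° = 105°.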